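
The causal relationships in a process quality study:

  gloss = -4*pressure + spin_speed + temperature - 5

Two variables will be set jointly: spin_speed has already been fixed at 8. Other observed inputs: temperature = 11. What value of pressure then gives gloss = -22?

With spin_speed held at 8:
Substituting into the gloss equation gives gloss = -4*pressure + 14.
Solve -4*pressure + 14 = -22: pressure = (-22 - 14) / -4 = 9.

pressure = 9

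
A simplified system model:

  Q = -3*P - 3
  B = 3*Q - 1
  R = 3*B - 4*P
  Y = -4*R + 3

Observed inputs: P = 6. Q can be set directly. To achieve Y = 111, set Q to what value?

Intervening on Q fixes its value directly, overriding its dependence on P.
Substituting into the R equation gives R = 9*Q - 27.
Y becomes -36*Q + 111.
Solve -36*Q + 111 = 111: Q = (111 - 111) / -36 = 0.

Q = 0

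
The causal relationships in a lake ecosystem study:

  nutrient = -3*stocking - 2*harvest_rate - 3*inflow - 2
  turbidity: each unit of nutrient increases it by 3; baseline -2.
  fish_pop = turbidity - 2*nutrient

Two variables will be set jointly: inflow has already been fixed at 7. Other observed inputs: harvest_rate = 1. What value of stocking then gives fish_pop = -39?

stocking = 4

With inflow held at 7:
Substituting into the nutrient equation gives nutrient = -3*stocking - 25.
Substituting into the turbidity equation gives turbidity = -9*stocking - 77.
This gives fish_pop = -3*stocking - 27.
Solve -3*stocking - 27 = -39: stocking = (-39 + 27) / -3 = 4.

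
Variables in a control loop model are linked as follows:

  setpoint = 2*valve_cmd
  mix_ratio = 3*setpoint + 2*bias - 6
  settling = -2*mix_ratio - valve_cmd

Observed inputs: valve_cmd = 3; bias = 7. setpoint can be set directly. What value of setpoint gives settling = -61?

setpoint = 7

Intervening on setpoint fixes its value directly, overriding its dependence on valve_cmd.
Substituting into the mix_ratio equation gives mix_ratio = 3*setpoint + 8.
Substituting into the settling equation gives settling = -6*setpoint - 19.
Solve -6*setpoint - 19 = -61: setpoint = (-61 + 19) / -6 = 7.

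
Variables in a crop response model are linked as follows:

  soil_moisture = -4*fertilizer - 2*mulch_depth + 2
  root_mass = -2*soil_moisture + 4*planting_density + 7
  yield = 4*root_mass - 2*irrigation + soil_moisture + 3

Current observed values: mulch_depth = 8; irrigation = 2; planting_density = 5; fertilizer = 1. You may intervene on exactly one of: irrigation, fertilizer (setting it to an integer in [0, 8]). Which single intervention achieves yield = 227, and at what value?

set irrigation = 5

Intervening on irrigation: with other inputs at their observed values, yield = -2*irrigation + 237. Solving for 227 gives irrigation = 5, within [0, 8].
Intervening on fertilizer: yield = 28*fertilizer + 205. Reaching 227 requires fertilizer = 11/14, not an integer.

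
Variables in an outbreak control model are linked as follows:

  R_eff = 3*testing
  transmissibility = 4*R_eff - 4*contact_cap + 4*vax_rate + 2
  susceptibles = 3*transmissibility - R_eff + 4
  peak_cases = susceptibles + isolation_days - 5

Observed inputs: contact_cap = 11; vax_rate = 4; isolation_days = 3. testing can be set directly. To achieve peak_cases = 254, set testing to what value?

Substituting into the transmissibility equation gives transmissibility = 12*testing - 26.
susceptibles becomes 33*testing - 74.
Substituting into the peak_cases equation gives peak_cases = 33*testing - 76.
Solve 33*testing - 76 = 254: testing = (254 + 76) / 33 = 10.

testing = 10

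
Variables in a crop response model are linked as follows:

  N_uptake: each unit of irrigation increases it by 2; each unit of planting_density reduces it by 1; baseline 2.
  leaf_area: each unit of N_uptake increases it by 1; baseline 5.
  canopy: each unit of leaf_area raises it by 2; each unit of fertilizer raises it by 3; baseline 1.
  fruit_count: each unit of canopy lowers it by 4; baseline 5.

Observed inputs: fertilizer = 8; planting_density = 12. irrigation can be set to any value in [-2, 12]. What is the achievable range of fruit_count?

-247 to -23

Substituting into the N_uptake equation gives N_uptake = 2*irrigation - 10.
Substituting into the leaf_area equation gives leaf_area = 2*irrigation - 5.
Substituting into the canopy equation gives canopy = 4*irrigation + 15.
Substituting into the fruit_count equation gives fruit_count = -16*irrigation - 55.
Linear in irrigation, so extremes are at the endpoints: irrigation = -2 gives fruit_count = -23; irrigation = 12 gives fruit_count = -247.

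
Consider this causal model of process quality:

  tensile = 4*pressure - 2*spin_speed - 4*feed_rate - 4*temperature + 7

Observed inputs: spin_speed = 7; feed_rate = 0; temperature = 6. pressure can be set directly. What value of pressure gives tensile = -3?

Substituting into the tensile equation gives tensile = 4*pressure - 31.
Solve 4*pressure - 31 = -3: pressure = (-3 + 31) / 4 = 7.

pressure = 7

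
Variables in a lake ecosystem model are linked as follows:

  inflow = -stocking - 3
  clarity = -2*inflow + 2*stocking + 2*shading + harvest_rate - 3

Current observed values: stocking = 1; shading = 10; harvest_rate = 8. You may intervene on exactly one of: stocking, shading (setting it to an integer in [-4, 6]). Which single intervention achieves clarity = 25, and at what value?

Intervening on stocking: clarity = 4*stocking + 31. Reaching 25 requires stocking = -3/2, not an integer.
Intervening on shading: with other inputs at their observed values, clarity = 2*shading + 15. Solving for 25 gives shading = 5, within [-4, 6].

set shading = 5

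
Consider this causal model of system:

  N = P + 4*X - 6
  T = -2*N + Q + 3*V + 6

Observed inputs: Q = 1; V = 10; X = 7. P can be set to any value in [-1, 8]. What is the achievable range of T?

Substituting into the N equation gives N = P + 22.
Substituting into the T equation gives T = -2*P - 7.
Linear in P, so extremes are at the endpoints: P = -1 gives T = -5; P = 8 gives T = -23.

-23 to -5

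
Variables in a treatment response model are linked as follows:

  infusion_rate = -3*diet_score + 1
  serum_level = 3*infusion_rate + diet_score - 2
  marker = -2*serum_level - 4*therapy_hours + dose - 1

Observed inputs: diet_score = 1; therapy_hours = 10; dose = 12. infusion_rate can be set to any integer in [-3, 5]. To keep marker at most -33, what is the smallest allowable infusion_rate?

Intervening on infusion_rate fixes its value directly, overriding its dependence on diet_score.
Substituting into the serum_level equation gives serum_level = 3*infusion_rate - 1.
So marker = -6*infusion_rate - 27.
Require -6*infusion_rate - 27 ≤ -33, so infusion_rate ≥ 1.
The smallest integer in [-3, 5] satisfying this is 1.

infusion_rate = 1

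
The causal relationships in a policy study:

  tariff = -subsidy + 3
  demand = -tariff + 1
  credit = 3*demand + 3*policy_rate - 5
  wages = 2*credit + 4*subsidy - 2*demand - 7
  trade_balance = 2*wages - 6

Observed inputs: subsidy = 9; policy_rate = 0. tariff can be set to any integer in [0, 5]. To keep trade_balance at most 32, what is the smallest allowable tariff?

tariff = 1

Intervening on tariff fixes its value directly, overriding its dependence on subsidy.
Substituting into the credit equation gives credit = -3*tariff - 2.
Substituting into the wages equation gives wages = -4*tariff + 23.
So trade_balance = -8*tariff + 40.
Require -8*tariff + 40 ≤ 32, so tariff ≥ 1.
The smallest integer in [0, 5] satisfying this is 1.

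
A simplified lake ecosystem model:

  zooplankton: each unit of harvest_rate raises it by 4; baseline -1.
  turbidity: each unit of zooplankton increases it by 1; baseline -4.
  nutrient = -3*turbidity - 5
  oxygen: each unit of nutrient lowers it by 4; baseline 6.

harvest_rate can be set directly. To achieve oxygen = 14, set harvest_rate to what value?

harvest_rate = 1

Substituting into the turbidity equation gives turbidity = 4*harvest_rate - 5.
Substituting into the nutrient equation gives nutrient = -12*harvest_rate + 10.
oxygen becomes 48*harvest_rate - 34.
Solve 48*harvest_rate - 34 = 14: harvest_rate = (14 + 34) / 48 = 1.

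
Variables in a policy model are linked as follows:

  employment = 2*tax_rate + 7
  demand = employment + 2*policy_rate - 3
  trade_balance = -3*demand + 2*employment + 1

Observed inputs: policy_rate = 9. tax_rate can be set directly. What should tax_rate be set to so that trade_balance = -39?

tax_rate = -6

Substituting into the demand equation gives demand = 2*tax_rate + 22.
This gives trade_balance = -2*tax_rate - 51.
Solve -2*tax_rate - 51 = -39: tax_rate = (-39 + 51) / -2 = -6.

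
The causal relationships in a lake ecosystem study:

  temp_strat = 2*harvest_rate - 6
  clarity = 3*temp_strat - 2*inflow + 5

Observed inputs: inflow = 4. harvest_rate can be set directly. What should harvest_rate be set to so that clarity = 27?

harvest_rate = 8

Substituting into the clarity equation gives clarity = 6*harvest_rate - 21.
Solve 6*harvest_rate - 21 = 27: harvest_rate = (27 + 21) / 6 = 8.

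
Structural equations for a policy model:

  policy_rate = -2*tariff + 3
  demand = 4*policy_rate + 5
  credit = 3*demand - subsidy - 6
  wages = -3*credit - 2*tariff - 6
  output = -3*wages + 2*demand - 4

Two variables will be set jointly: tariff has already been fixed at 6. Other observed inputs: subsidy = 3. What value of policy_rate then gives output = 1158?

policy_rate = 9

With tariff held at 6:
Intervening on policy_rate fixes its value directly, overriding its dependence on tariff.
Substituting into the credit equation gives credit = 12*policy_rate + 6.
Substituting into the wages equation gives wages = -36*policy_rate - 36.
Substituting into the output equation gives output = 116*policy_rate + 114.
Solve 116*policy_rate + 114 = 1158: policy_rate = (1158 - 114) / 116 = 9.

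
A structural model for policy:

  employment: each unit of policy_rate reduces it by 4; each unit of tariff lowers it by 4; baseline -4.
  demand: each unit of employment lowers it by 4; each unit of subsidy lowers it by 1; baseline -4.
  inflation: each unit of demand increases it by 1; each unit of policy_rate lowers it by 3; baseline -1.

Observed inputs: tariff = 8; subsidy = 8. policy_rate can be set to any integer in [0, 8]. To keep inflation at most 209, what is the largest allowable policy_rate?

Substituting into the employment equation gives employment = -4*policy_rate - 36.
Substituting into the demand equation gives demand = 16*policy_rate + 132.
inflation becomes 13*policy_rate + 131.
Require 13*policy_rate + 131 ≤ 209, so policy_rate ≤ 6.
The largest integer in [0, 8] satisfying this is 6.

policy_rate = 6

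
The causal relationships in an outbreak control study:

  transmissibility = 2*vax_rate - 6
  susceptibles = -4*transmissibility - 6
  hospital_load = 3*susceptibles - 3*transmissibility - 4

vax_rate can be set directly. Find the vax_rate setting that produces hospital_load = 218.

vax_rate = -5

Substituting into the susceptibles equation gives susceptibles = -8*vax_rate + 18.
Substituting into the hospital_load equation gives hospital_load = -30*vax_rate + 68.
Solve -30*vax_rate + 68 = 218: vax_rate = (218 - 68) / -30 = -5.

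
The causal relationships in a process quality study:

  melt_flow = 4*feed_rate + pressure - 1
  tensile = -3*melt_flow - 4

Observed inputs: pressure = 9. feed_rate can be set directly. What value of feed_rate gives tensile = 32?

feed_rate = -5

Substituting into the melt_flow equation gives melt_flow = 4*feed_rate + 8.
This gives tensile = -12*feed_rate - 28.
Solve -12*feed_rate - 28 = 32: feed_rate = (32 + 28) / -12 = -5.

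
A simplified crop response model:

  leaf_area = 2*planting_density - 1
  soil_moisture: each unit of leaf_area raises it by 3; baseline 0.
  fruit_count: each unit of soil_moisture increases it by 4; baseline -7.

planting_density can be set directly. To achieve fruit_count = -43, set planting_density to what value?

Substituting into the soil_moisture equation gives soil_moisture = 6*planting_density - 3.
This gives fruit_count = 24*planting_density - 19.
Solve 24*planting_density - 19 = -43: planting_density = (-43 + 19) / 24 = -1.

planting_density = -1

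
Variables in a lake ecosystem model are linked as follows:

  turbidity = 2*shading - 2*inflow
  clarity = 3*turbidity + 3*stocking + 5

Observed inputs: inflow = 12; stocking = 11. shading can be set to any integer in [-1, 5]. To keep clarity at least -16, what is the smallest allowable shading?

Substituting into the turbidity equation gives turbidity = 2*shading - 24.
Substituting into the clarity equation gives clarity = 6*shading - 34.
Require 6*shading - 34 ≥ -16, so shading ≥ 3.
The smallest integer in [-1, 5] satisfying this is 3.

shading = 3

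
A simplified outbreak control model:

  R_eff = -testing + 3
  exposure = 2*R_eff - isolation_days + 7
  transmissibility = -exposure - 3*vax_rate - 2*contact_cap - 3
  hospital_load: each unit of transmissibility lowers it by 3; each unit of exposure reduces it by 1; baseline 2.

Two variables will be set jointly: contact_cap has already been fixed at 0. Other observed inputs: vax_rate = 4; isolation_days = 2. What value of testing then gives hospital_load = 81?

With contact_cap held at 0:
Substituting into the exposure equation gives exposure = -2*testing + 11.
Substituting into the transmissibility equation gives transmissibility = 2*testing - 26.
hospital_load becomes -4*testing + 69.
Solve -4*testing + 69 = 81: testing = (81 - 69) / -4 = -3.

testing = -3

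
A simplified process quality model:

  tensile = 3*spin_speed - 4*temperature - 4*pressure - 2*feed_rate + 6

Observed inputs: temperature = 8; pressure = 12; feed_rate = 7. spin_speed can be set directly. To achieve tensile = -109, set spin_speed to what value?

Substituting into the tensile equation gives tensile = 3*spin_speed - 88.
Solve 3*spin_speed - 88 = -109: spin_speed = (-109 + 88) / 3 = -7.

spin_speed = -7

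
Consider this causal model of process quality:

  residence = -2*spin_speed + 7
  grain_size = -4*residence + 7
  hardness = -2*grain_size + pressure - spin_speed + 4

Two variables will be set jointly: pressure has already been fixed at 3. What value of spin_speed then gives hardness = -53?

spin_speed = 6

With pressure held at 3:
Substituting into the grain_size equation gives grain_size = 8*spin_speed - 21.
Substituting into the hardness equation gives hardness = -17*spin_speed + 49.
Solve -17*spin_speed + 49 = -53: spin_speed = (-53 - 49) / -17 = 6.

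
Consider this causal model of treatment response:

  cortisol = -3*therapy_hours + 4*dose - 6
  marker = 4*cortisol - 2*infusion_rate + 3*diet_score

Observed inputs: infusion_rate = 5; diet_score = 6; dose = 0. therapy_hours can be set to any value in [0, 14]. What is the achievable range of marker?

Substituting into the cortisol equation gives cortisol = -3*therapy_hours - 6.
marker becomes -12*therapy_hours - 16.
Linear in therapy_hours, so extremes are at the endpoints: therapy_hours = 0 gives marker = -16; therapy_hours = 14 gives marker = -184.

-184 to -16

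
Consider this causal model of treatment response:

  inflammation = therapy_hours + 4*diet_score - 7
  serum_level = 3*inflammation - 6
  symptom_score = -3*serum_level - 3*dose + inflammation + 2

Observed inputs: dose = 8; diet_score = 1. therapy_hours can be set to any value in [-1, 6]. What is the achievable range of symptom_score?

-28 to 28

Substituting into the inflammation equation gives inflammation = therapy_hours - 3.
This gives serum_level = 3*therapy_hours - 15.
Substituting into the symptom_score equation gives symptom_score = -8*therapy_hours + 20.
Linear in therapy_hours, so extremes are at the endpoints: therapy_hours = -1 gives symptom_score = 28; therapy_hours = 6 gives symptom_score = -28.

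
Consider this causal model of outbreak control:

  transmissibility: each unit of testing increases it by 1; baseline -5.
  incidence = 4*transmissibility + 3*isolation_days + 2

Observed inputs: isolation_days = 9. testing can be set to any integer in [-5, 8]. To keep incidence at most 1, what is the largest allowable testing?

Substituting into the incidence equation gives incidence = 4*testing + 9.
Require 4*testing + 9 ≤ 1, so testing ≤ -2.
The largest integer in [-5, 8] satisfying this is -2.

testing = -2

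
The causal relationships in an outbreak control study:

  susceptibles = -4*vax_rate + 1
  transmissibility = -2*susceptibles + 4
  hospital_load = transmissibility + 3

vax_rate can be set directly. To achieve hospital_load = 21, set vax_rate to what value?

Substituting into the transmissibility equation gives transmissibility = 8*vax_rate + 2.
Substituting into the hospital_load equation gives hospital_load = 8*vax_rate + 5.
Solve 8*vax_rate + 5 = 21: vax_rate = (21 - 5) / 8 = 2.

vax_rate = 2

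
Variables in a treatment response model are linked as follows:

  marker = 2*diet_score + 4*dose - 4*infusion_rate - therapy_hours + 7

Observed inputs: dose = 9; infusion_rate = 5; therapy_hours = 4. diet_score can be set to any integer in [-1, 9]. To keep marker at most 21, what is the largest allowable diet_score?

Substituting into the marker equation gives marker = 2*diet_score + 19.
Require 2*diet_score + 19 ≤ 21, so diet_score ≤ 1.
The largest integer in [-1, 9] satisfying this is 1.

diet_score = 1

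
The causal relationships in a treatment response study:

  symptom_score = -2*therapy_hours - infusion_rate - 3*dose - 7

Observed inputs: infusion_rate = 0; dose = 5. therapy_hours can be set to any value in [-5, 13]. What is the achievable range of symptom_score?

-48 to -12

Substituting into the symptom_score equation gives symptom_score = -2*therapy_hours - 22.
Linear in therapy_hours, so extremes are at the endpoints: therapy_hours = -5 gives symptom_score = -12; therapy_hours = 13 gives symptom_score = -48.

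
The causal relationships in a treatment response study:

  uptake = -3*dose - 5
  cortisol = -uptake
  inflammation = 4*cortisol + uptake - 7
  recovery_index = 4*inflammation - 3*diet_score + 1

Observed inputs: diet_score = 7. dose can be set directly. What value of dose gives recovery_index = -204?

Substituting into the cortisol equation gives cortisol = 3*dose + 5.
Substituting into the inflammation equation gives inflammation = 9*dose + 8.
Substituting into the recovery_index equation gives recovery_index = 36*dose + 12.
Solve 36*dose + 12 = -204: dose = (-204 - 12) / 36 = -6.

dose = -6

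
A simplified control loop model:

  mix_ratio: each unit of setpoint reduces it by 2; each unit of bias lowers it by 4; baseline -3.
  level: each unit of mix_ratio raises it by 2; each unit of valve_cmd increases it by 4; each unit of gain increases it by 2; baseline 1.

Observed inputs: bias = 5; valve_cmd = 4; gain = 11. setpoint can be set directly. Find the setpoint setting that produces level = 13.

setpoint = -5

Substituting into the mix_ratio equation gives mix_ratio = -2*setpoint - 23.
So level = -4*setpoint - 7.
Solve -4*setpoint - 7 = 13: setpoint = (13 + 7) / -4 = -5.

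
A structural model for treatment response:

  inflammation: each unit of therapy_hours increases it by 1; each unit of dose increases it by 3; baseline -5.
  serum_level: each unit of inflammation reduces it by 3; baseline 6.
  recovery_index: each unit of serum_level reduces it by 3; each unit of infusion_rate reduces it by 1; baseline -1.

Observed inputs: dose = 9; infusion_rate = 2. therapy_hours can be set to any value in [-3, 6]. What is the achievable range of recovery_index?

Substituting into the inflammation equation gives inflammation = therapy_hours + 22.
Substituting into the serum_level equation gives serum_level = -3*therapy_hours - 60.
Substituting into the recovery_index equation gives recovery_index = 9*therapy_hours + 177.
Linear in therapy_hours, so extremes are at the endpoints: therapy_hours = -3 gives recovery_index = 150; therapy_hours = 6 gives recovery_index = 231.

150 to 231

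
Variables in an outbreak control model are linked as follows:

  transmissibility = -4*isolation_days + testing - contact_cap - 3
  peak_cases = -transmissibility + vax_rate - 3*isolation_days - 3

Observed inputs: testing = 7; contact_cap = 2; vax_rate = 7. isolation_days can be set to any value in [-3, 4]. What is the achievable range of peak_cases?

Substituting into the transmissibility equation gives transmissibility = -4*isolation_days + 2.
So peak_cases = isolation_days + 2.
Linear in isolation_days, so extremes are at the endpoints: isolation_days = -3 gives peak_cases = -1; isolation_days = 4 gives peak_cases = 6.

-1 to 6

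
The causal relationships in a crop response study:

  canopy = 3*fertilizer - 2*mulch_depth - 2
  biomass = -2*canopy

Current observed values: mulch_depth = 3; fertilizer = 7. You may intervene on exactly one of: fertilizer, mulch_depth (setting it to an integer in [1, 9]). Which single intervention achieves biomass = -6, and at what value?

Intervening on fertilizer: biomass = -6*fertilizer + 16. Reaching -6 requires fertilizer = 11/3, not an integer.
Intervening on mulch_depth: with other inputs at their observed values, biomass = 4*mulch_depth - 38. Solving for -6 gives mulch_depth = 8, within [1, 9].

set mulch_depth = 8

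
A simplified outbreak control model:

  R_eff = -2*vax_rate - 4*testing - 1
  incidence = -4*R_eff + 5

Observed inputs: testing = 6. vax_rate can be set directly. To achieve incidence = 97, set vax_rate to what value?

vax_rate = -1

Substituting into the R_eff equation gives R_eff = -2*vax_rate - 25.
Substituting into the incidence equation gives incidence = 8*vax_rate + 105.
Solve 8*vax_rate + 105 = 97: vax_rate = (97 - 105) / 8 = -1.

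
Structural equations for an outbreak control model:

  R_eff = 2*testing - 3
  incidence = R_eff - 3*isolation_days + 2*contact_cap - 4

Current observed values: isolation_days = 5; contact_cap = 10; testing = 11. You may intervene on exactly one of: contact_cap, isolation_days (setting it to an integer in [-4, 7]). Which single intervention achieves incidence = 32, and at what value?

set isolation_days = 1

Intervening on contact_cap: incidence = 2*contact_cap. Reaching 32 requires contact_cap = 16, outside [-4, 7].
Intervening on isolation_days: with other inputs at their observed values, incidence = -3*isolation_days + 35. Solving for 32 gives isolation_days = 1, within [-4, 7].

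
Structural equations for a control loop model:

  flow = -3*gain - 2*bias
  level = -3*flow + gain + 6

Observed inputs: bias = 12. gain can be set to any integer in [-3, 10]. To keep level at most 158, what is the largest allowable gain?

Substituting into the flow equation gives flow = -3*gain - 24.
Substituting into the level equation gives level = 10*gain + 78.
Require 10*gain + 78 ≤ 158, so gain ≤ 8.
The largest integer in [-3, 10] satisfying this is 8.

gain = 8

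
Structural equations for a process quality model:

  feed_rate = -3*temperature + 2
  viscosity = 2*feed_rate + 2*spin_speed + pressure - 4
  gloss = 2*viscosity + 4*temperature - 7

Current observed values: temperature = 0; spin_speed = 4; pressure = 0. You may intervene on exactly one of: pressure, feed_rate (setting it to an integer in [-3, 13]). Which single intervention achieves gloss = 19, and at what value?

Intervening on pressure: with other inputs at their observed values, gloss = 2*pressure + 9. Solving for 19 gives pressure = 5, within [-3, 13].
Intervening on feed_rate: gloss = 4*feed_rate + 1. Reaching 19 requires feed_rate = 9/2, not an integer.

set pressure = 5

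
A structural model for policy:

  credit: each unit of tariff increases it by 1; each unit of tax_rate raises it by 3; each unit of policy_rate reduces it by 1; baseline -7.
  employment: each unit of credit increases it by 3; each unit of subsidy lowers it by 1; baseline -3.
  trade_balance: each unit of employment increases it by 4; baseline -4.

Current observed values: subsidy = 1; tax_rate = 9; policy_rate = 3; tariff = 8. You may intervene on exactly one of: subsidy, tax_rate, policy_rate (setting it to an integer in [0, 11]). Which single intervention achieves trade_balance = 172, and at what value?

Intervening on subsidy: trade_balance = -4*subsidy + 284. Reaching 172 requires subsidy = 28, outside [0, 11].
Intervening on tax_rate: with other inputs at their observed values, trade_balance = 36*tax_rate - 44. Solving for 172 gives tax_rate = 6, within [0, 11].
Intervening on policy_rate: trade_balance = -12*policy_rate + 316. Reaching 172 requires policy_rate = 12, outside [0, 11].

set tax_rate = 6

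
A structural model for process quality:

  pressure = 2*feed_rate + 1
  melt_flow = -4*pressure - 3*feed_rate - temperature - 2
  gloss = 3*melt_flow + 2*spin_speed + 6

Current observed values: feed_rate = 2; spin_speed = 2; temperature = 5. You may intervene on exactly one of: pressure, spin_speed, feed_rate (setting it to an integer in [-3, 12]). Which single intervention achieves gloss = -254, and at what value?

set feed_rate = 7

Intervening on pressure: gloss = -12*pressure - 29. Reaching -254 requires pressure = 75/4, not an integer.
Intervening on spin_speed: gloss = 2*spin_speed - 93. Reaching -254 requires spin_speed = -161/2, not an integer.
Intervening on feed_rate: with other inputs at their observed values, gloss = -33*feed_rate - 23. Solving for -254 gives feed_rate = 7, within [-3, 12].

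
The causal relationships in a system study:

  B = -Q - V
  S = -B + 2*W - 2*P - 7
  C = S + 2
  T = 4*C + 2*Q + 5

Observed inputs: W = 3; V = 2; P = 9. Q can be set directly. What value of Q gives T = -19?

Substituting into the B equation gives B = -Q - 2.
Substituting into the S equation gives S = Q - 17.
Substituting into the C equation gives C = Q - 15.
This gives T = 6*Q - 55.
Solve 6*Q - 55 = -19: Q = (-19 + 55) / 6 = 6.

Q = 6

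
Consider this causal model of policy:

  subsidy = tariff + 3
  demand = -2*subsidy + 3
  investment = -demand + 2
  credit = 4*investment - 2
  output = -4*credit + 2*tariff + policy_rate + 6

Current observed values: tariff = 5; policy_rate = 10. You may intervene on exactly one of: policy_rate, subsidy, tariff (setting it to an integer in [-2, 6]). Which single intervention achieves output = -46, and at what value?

set subsidy = 3

Intervening on policy_rate: output = policy_rate - 216. Reaching -46 requires policy_rate = 170, outside [-2, 6].
Intervening on subsidy: with other inputs at their observed values, output = -32*subsidy + 50. Solving for -46 gives subsidy = 3, within [-2, 6].
Intervening on tariff: output = -30*tariff - 56. Reaching -46 requires tariff = -1/3, not an integer.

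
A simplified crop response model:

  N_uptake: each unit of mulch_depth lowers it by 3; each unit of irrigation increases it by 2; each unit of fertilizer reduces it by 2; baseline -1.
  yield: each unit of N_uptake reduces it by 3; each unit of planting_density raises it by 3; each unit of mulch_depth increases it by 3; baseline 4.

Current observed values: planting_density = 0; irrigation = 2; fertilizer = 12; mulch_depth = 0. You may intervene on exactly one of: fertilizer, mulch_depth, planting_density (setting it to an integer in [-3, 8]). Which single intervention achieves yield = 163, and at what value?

set mulch_depth = 8

Intervening on fertilizer: yield = 6*fertilizer - 5. Reaching 163 requires fertilizer = 28, outside [-3, 8].
Intervening on mulch_depth: with other inputs at their observed values, yield = 12*mulch_depth + 67. Solving for 163 gives mulch_depth = 8, within [-3, 8].
Intervening on planting_density: yield = 3*planting_density + 67. Reaching 163 requires planting_density = 32, outside [-3, 8].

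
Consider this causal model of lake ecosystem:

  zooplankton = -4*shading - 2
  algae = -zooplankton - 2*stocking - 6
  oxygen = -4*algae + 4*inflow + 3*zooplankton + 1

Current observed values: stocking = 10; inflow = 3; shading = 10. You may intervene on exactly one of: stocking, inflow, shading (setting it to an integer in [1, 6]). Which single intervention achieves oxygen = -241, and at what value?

set stocking = 2

Intervening on stocking: with other inputs at their observed values, oxygen = 8*stocking - 257. Solving for -241 gives stocking = 2, within [1, 6].
Intervening on inflow: oxygen = 4*inflow - 189. Reaching -241 requires inflow = -13, outside [1, 6].
Intervening on shading: oxygen = -28*shading + 103. Reaching -241 requires shading = 86/7, not an integer.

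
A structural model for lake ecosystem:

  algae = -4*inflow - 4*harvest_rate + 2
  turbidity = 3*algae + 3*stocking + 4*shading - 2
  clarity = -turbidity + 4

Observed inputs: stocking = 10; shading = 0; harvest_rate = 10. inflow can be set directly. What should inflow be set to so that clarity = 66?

Substituting into the algae equation gives algae = -4*inflow - 38.
Substituting into the turbidity equation gives turbidity = -12*inflow - 86.
This gives clarity = 12*inflow + 90.
Solve 12*inflow + 90 = 66: inflow = (66 - 90) / 12 = -2.

inflow = -2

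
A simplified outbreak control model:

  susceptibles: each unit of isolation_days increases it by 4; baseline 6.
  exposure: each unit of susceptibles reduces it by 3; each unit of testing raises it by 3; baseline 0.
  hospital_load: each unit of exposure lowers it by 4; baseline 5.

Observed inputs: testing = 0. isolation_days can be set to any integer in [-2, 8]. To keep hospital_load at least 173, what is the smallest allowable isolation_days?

isolation_days = 2

Substituting into the exposure equation gives exposure = -12*isolation_days - 18.
hospital_load becomes 48*isolation_days + 77.
Require 48*isolation_days + 77 ≥ 173, so isolation_days ≥ 2.
The smallest integer in [-2, 8] satisfying this is 2.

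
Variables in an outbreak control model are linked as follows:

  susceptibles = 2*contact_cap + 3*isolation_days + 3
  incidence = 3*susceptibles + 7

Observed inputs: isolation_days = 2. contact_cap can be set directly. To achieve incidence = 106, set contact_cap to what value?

Substituting into the susceptibles equation gives susceptibles = 2*contact_cap + 9.
Substituting into the incidence equation gives incidence = 6*contact_cap + 34.
Solve 6*contact_cap + 34 = 106: contact_cap = (106 - 34) / 6 = 12.

contact_cap = 12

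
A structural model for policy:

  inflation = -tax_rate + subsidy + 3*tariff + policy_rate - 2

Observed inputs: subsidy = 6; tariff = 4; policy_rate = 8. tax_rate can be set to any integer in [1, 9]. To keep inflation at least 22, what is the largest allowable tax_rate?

Substituting into the inflation equation gives inflation = -tax_rate + 24.
Require -tax_rate + 24 ≥ 22, so tax_rate ≤ 2.
The largest integer in [1, 9] satisfying this is 2.

tax_rate = 2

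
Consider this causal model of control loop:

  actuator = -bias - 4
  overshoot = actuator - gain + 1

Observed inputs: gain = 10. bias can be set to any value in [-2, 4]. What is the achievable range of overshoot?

-17 to -11

Substituting into the overshoot equation gives overshoot = -bias - 13.
Linear in bias, so extremes are at the endpoints: bias = -2 gives overshoot = -11; bias = 4 gives overshoot = -17.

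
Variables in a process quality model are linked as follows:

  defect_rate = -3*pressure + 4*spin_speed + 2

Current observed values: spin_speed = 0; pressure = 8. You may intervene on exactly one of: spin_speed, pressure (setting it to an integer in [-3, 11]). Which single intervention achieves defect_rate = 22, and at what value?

set spin_speed = 11

Intervening on spin_speed: with other inputs at their observed values, defect_rate = 4*spin_speed - 22. Solving for 22 gives spin_speed = 11, within [-3, 11].
Intervening on pressure: defect_rate = -3*pressure + 2. Reaching 22 requires pressure = -20/3, not an integer.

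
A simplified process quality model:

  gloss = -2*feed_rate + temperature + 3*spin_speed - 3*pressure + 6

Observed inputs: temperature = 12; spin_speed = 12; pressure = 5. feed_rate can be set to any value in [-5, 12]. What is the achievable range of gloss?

15 to 49

Substituting into the gloss equation gives gloss = -2*feed_rate + 39.
Linear in feed_rate, so extremes are at the endpoints: feed_rate = -5 gives gloss = 49; feed_rate = 12 gives gloss = 15.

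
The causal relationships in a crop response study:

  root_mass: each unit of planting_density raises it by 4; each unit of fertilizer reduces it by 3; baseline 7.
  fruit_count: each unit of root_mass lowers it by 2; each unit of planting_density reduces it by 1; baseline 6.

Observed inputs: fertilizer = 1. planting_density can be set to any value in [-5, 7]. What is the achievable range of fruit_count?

Substituting into the root_mass equation gives root_mass = 4*planting_density + 4.
So fruit_count = -9*planting_density - 2.
Linear in planting_density, so extremes are at the endpoints: planting_density = -5 gives fruit_count = 43; planting_density = 7 gives fruit_count = -65.

-65 to 43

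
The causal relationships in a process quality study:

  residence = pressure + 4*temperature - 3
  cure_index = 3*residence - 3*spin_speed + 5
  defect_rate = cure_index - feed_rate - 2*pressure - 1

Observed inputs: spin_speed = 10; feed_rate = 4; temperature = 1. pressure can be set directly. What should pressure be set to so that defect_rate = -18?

pressure = 9

Substituting into the residence equation gives residence = pressure + 1.
This gives cure_index = 3*pressure - 22.
Substituting into the defect_rate equation gives defect_rate = pressure - 27.
Solve pressure - 27 = -18: pressure = (-18 + 27) / 1 = 9.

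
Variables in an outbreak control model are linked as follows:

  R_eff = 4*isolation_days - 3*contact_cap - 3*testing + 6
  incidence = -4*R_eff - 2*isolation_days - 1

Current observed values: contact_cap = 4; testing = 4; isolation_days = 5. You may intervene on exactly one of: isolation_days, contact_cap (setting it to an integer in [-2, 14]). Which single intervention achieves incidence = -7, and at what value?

set contact_cap = 5

Intervening on isolation_days: incidence = -18*isolation_days + 71. Reaching -7 requires isolation_days = 13/3, not an integer.
Intervening on contact_cap: with other inputs at their observed values, incidence = 12*contact_cap - 67. Solving for -7 gives contact_cap = 5, within [-2, 14].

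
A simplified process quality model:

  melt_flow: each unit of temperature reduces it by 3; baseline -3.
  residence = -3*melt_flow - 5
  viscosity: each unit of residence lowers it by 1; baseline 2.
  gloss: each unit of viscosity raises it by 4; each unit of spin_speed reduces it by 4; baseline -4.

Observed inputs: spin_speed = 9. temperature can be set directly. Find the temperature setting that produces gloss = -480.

temperature = 12

Substituting into the residence equation gives residence = 9*temperature + 4.
So viscosity = -9*temperature - 2.
Substituting into the gloss equation gives gloss = -36*temperature - 48.
Solve -36*temperature - 48 = -480: temperature = (-480 + 48) / -36 = 12.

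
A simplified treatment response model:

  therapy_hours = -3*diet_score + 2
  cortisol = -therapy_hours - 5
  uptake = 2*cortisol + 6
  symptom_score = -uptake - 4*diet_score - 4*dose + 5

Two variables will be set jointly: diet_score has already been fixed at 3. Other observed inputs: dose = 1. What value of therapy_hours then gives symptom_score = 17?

therapy_hours = 12

With diet_score held at 3:
Intervening on therapy_hours fixes its value directly, overriding its dependence on diet_score.
Substituting into the uptake equation gives uptake = -2*therapy_hours - 4.
symptom_score becomes 2*therapy_hours - 7.
Solve 2*therapy_hours - 7 = 17: therapy_hours = (17 + 7) / 2 = 12.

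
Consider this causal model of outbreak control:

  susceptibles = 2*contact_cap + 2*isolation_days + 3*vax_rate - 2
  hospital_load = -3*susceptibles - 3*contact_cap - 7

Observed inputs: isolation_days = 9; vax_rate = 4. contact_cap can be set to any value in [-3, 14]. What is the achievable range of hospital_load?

Substituting into the susceptibles equation gives susceptibles = 2*contact_cap + 28.
hospital_load becomes -9*contact_cap - 91.
Linear in contact_cap, so extremes are at the endpoints: contact_cap = -3 gives hospital_load = -64; contact_cap = 14 gives hospital_load = -217.

-217 to -64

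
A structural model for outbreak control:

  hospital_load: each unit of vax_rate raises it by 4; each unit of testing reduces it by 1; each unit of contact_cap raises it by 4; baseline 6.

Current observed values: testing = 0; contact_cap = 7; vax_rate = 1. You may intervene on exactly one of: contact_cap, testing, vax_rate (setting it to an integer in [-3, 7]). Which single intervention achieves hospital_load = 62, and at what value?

Intervening on contact_cap: hospital_load = 4*contact_cap + 10. Reaching 62 requires contact_cap = 13, outside [-3, 7].
Intervening on testing: hospital_load = -testing + 38. Reaching 62 requires testing = -24, outside [-3, 7].
Intervening on vax_rate: with other inputs at their observed values, hospital_load = 4*vax_rate + 34. Solving for 62 gives vax_rate = 7, within [-3, 7].

set vax_rate = 7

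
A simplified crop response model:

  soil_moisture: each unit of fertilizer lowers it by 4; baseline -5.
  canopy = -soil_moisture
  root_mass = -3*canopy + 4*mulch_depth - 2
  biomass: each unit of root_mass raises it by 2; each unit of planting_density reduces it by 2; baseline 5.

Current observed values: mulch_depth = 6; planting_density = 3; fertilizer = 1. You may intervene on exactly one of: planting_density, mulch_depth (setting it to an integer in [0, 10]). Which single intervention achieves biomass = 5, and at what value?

set mulch_depth = 8

Intervening on planting_density: biomass = -2*planting_density - 5. Reaching 5 requires planting_density = -5, outside [0, 10].
Intervening on mulch_depth: with other inputs at their observed values, biomass = 8*mulch_depth - 59. Solving for 5 gives mulch_depth = 8, within [0, 10].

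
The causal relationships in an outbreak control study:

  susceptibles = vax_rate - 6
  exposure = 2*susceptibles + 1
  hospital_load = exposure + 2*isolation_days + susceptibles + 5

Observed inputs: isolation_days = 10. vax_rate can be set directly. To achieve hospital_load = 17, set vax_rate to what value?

Substituting into the exposure equation gives exposure = 2*vax_rate - 11.
So hospital_load = 3*vax_rate + 8.
Solve 3*vax_rate + 8 = 17: vax_rate = (17 - 8) / 3 = 3.

vax_rate = 3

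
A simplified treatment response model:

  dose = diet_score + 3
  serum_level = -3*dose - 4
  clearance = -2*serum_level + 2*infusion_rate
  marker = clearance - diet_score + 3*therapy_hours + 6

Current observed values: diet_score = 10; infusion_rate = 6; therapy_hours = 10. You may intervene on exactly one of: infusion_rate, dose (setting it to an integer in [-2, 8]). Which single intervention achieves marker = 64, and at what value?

set dose = 3

Intervening on infusion_rate: marker = 2*infusion_rate + 112. Reaching 64 requires infusion_rate = -24, outside [-2, 8].
Intervening on dose: with other inputs at their observed values, marker = 6*dose + 46. Solving for 64 gives dose = 3, within [-2, 8].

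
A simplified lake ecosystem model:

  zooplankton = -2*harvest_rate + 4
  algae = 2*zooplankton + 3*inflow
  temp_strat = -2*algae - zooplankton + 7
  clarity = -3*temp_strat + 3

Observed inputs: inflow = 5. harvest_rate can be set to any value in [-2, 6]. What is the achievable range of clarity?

-48 to 192

Substituting into the algae equation gives algae = -4*harvest_rate + 23.
So temp_strat = 10*harvest_rate - 43.
So clarity = -30*harvest_rate + 132.
Linear in harvest_rate, so extremes are at the endpoints: harvest_rate = -2 gives clarity = 192; harvest_rate = 6 gives clarity = -48.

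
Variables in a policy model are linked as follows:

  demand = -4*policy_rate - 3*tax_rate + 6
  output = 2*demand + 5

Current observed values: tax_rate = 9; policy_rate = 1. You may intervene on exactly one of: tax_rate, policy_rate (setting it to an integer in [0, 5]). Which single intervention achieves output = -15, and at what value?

set tax_rate = 4

Intervening on tax_rate: with other inputs at their observed values, output = -6*tax_rate + 9. Solving for -15 gives tax_rate = 4, within [0, 5].
Intervening on policy_rate: output = -8*policy_rate - 37. Reaching -15 requires policy_rate = -11/4, not an integer.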